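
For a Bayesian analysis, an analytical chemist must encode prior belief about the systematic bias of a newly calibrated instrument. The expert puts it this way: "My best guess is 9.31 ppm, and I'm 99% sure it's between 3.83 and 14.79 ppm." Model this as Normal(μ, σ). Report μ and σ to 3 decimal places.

μ = 9.310, σ = 2.127

A symmetric 99% interval runs μ ± z·σ with z = 2.576.
Half-width = 5.48, so σ = 5.48/2.576 = 2.127.
μ is the stated best guess, 9.310.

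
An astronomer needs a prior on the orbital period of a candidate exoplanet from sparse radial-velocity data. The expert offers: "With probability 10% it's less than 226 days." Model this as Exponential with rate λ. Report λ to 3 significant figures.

P(T < 226.0) = 1 − e^(−λ·226.0) = 0.1, so λ = −ln(1−0.1)/226.0 = −ln(0.9)/226.0 = 0.000466.

λ ≈ 0.000466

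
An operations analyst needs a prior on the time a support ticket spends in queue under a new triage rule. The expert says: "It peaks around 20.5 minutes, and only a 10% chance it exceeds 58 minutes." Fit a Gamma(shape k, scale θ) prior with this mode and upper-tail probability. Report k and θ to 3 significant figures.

Gamma(k,θ) with k>1 has mode (k−1)θ, so θ = 20.5/(k−1).
Need P(X < 58) = 0.9 with θ tied to k this way. Start at k = 2, θ = 20.5: P(X<58) ≈ 0.774.
Too low — raise k to concentrate. Iterating converges to k ≈ 2.77.
Then θ = 20.5/(2.77−1) ≈ 11.6.

k ≈ 2.77, θ ≈ 11.6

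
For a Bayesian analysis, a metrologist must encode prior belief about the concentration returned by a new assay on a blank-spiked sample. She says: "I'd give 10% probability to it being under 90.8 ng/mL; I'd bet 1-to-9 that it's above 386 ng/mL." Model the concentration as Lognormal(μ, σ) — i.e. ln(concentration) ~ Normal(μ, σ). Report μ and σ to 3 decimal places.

μ ≈ 5.232, σ ≈ 0.565

If T ~ Lognormal(μ,σ) then ln T ~ Normal(μ,σ), so the p-quantile of ln T is μ + z_p·σ.
ln(90.8) = 4.509 and ln(386) = 5.956; z_{0.1} = -1.282, z_{0.9} = 1.282.
σ = (5.956 − 4.509)/(1.282 − (-1.282)) = 0.565.
μ = 4.509 − (-1.282)·0.565 = 5.232.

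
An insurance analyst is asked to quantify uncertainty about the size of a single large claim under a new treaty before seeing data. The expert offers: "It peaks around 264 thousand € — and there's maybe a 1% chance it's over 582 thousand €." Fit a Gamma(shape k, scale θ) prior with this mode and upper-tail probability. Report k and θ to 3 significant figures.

Gamma(k,θ) with k>1 has mode (k−1)θ, so θ = 264/(k−1).
Need P(X < 582) = 0.99 with θ tied to k this way. Start at k = 2, θ = 264: P(X<582) ≈ 0.647.
Too low — raise k to concentrate. Iterating converges to k ≈ 8.71.
Then θ = 264/(8.71−1) ≈ 34.2.

k ≈ 8.71, θ ≈ 34.2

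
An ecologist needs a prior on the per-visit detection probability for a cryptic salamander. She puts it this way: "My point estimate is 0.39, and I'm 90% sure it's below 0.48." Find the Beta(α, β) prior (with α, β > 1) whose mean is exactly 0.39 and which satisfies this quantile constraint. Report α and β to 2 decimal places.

α ≈ 19.08, β ≈ 29.84

With mean 0.39 fixed, write α = 0.39s, β = 0.61s where s = α+β.
Need P(θ < 0.48) = 0.9 under Beta(0.39s, 0.61s). Normal approximation: (q−m)/√(m(1−m)/s) ≈ z_{0.9} = 1.28, so s ≈ 0.39·0.61·(1.28)²/(0.48−0.39)² = 48.2.
At s = 48.2: P(θ<0.48) ≈ 0.898. Adjusting to match 0.9 gives s ≈ 48.93.
So α = 0.39·48.93 ≈ 19.08, β = 0.61·48.93 ≈ 29.84.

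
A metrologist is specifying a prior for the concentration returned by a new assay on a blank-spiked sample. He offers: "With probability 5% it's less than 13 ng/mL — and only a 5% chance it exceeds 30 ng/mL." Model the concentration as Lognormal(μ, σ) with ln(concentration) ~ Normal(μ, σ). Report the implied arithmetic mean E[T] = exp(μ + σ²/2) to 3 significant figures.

If T ~ Lognormal(μ,σ) then ln T ~ Normal(μ,σ), so the p-quantile of ln T is μ + z_p·σ.
ln(13) = 2.565 and ln(30) = 3.401; z_{0.05} = -1.645, z_{0.95} = 1.645.
σ = (3.401 − 2.565)/(1.645 − (-1.645)) = 0.254.
μ = 2.565 − (-1.645)·0.254 = 2.983.
E[T] = exp(μ + σ²/2) = exp(2.983 + 0.0323) = 20.4 ng/mL.

E[T] ≈ 20.4 ng/mL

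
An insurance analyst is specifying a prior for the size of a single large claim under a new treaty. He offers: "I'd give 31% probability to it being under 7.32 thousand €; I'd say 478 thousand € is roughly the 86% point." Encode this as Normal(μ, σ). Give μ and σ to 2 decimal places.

For Normal(μ,σ), the p-quantile is μ + z_p·σ. Here z_{0.31} = -0.4959, z_{0.86} = 1.08.
So 7.32 = μ − 0.4959σ and 478 = μ + 1.08σ.
Subtracting: σ = (478 − 7.32)/(1.08 − (-0.4959)) = 298.62.
Then μ = 7.32 − (-0.4959)·298.62 = 155.39.

μ = 155.39, σ = 298.62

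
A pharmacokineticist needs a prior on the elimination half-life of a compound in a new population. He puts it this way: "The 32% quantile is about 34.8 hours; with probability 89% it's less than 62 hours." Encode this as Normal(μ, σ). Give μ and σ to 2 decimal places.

For Normal(μ,σ), the p-quantile is μ + z_p·σ. Here z_{0.32} = -0.4677, z_{0.89} = 1.227.
So 34.8 = μ − 0.4677σ and 62 = μ + 1.227σ.
Subtracting: σ = (62 − 34.8)/(1.227 − (-0.4677)) = 16.05.
Then μ = 34.8 − (-0.4677)·16.05 = 42.31.

μ = 42.31, σ = 16.05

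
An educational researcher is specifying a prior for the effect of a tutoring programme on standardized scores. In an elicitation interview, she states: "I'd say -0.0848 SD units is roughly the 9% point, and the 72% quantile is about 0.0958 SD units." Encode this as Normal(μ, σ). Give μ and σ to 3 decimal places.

μ = 0.041, σ = 0.094

The p-quantile of Normal(μ,σ) is μ + z_p·σ, with z_{0.09} = -1.341 and z_{0.72} = 0.5828.
Eliminate σ: μ = (z₂·x₁ − z₁·x₂)/(z₂ − z₁) = (0.5828·-0.0848 − (-1.341)·0.0958)/1.924 = 0.041.
Then σ = (x₂ − x₁)/(z₂ − z₁) = (0.0958 − -0.0848)/1.924 = 0.094.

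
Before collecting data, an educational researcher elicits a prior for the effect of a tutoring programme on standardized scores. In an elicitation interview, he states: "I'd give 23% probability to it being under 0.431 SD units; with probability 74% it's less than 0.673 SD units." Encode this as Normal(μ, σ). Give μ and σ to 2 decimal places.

μ = 0.56, σ = 0.18

The p-quantile of Normal(μ,σ) is μ + z_p·σ, with z_{0.23} = -0.7388 and z_{0.74} = 0.6433.
Eliminate σ: μ = (z₂·x₁ − z₁·x₂)/(z₂ − z₁) = (0.6433·0.431 − (-0.7388)·0.673)/1.382 = 0.56.
Then σ = (x₂ − x₁)/(z₂ − z₁) = (0.673 − 0.431)/1.382 = 0.18.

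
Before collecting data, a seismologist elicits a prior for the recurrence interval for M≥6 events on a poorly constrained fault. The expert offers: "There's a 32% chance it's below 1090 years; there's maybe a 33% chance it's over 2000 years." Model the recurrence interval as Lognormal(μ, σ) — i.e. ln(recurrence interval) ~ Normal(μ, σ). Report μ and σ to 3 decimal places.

If T ~ Lognormal(μ,σ) then ln T ~ Normal(μ,σ), so the p-quantile of ln T is μ + z_p·σ.
ln(1090) = 6.994 and ln(2000) = 7.601; z_{0.32} = -0.4677, z_{0.67} = 0.4399.
σ = (7.601 − 6.994)/(0.4399 − (-0.4677)) = 0.669.
μ = 6.994 − (-0.4677)·0.669 = 7.307.

μ ≈ 7.307, σ ≈ 0.669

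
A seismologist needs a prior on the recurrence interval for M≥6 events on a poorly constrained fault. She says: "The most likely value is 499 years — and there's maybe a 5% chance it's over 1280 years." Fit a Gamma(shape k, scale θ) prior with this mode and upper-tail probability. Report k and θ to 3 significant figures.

Gamma(k,θ) with k>1 has mode (k−1)θ, so θ = 499/(k−1).
Need P(X < 1280) = 0.95 with θ tied to k this way. Start at k = 2, θ = 499: P(X<1280) ≈ 0.726.
Too low — raise k to concentrate. Iterating converges to k ≈ 4.05.
Then θ = 499/(4.05−1) ≈ 164.

k ≈ 4.05, θ ≈ 164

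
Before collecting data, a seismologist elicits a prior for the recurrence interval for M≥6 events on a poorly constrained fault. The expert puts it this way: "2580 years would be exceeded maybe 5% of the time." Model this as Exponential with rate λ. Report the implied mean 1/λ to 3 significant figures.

mean ≈ 861 years

P(T > 2580.0) = e^(−λ·2580.0) = 0.05, so λ = −ln(0.05)/2580.0 = 0.00116.
Mean = 1/λ = 861 years.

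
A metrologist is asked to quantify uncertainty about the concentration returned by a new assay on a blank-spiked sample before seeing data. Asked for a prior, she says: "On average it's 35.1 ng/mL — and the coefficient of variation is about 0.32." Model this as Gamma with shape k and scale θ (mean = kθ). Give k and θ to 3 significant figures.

k ≈ 9.77, θ ≈ 3.59

For Gamma(k, scale θ): mean = kθ, variance = kθ², so CV = 1/√k.
CV = 0.32, hence k = 1/CV² = 9.77.
Then θ = mean/k = 35.1/9.77 = 3.59.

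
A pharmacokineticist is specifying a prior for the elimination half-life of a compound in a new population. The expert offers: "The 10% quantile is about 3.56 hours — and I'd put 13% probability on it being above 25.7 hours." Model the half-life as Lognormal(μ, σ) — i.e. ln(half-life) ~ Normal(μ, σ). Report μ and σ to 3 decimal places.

μ ≈ 2.322, σ ≈ 0.821

If T ~ Lognormal(μ,σ) then ln T ~ Normal(μ,σ), so the p-quantile of ln T is μ + z_p·σ.
ln(3.56) = 1.27 and ln(25.7) = 3.246; z_{0.1} = -1.282, z_{0.87} = 1.126.
σ = (3.246 − 1.27)/(1.126 − (-1.282)) = 0.821.
μ = 1.27 − (-1.282)·0.821 = 2.322.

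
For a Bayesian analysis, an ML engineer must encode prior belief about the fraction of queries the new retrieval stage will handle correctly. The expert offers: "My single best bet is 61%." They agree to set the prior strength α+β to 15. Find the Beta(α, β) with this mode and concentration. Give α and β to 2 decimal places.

α = 8.93, β = 6.07

For α,β > 1 the Beta mode is (α−1)/(α+β−2). With α+β = 15, the mode is (α−1)/13.
Set (α−1)/13 = 0.61 → α = 1 + 0.61·13 = 8.93.
β = 15 − α = 6.07.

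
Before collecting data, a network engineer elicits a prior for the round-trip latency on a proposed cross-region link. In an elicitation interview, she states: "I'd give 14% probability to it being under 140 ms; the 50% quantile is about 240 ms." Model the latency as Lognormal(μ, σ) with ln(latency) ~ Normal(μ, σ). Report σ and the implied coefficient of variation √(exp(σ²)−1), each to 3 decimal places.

If T ~ Lognormal(μ,σ) then ln T ~ Normal(μ,σ), so the p-quantile of ln T is μ + z_p·σ.
ln(140) = 4.942 and ln(240) = 5.481; z_{0.14} = -1.08, z_{0.5} = 0.
σ = (5.481 − 4.942)/(0 − (-1.08)) = 0.499.
μ = 4.942 − (-1.08)·0.499 = 5.481.
CV = √(exp(σ²)−1) = √(exp(0.2489)−1) = 0.532.

σ ≈ 0.499, CV ≈ 0.532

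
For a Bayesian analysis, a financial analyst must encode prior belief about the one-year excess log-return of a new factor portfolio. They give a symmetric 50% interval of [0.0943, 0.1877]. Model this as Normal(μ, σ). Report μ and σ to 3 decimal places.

μ = 0.141, σ = 0.069

A symmetric 50% interval runs μ ± z·σ with z = 0.6745.
Half-width = 0.0467, so σ = 0.0467/0.6745 = 0.069.
μ is the interval midpoint, 0.141.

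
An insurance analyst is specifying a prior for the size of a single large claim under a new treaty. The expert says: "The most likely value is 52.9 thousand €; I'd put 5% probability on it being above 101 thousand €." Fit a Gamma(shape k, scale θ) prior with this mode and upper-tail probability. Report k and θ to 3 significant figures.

k ≈ 7.64, θ ≈ 7.96

Gamma(k,θ) with k>1 has mode (k−1)θ, so θ = 52.9/(k−1).
Need P(X < 101) = 0.95 with θ tied to k this way. Start at k = 2, θ = 52.9: P(X<101) ≈ 0.569.
Too low — raise k to concentrate. Iterating converges to k ≈ 7.64.
Then θ = 52.9/(7.64−1) ≈ 7.96.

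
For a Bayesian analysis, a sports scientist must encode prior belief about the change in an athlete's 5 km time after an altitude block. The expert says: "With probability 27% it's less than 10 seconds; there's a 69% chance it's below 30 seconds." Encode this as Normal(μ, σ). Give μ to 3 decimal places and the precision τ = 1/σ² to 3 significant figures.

For Normal(μ,σ), the p-quantile is μ + z_p·σ. Here z_{0.27} = -0.6128, z_{0.69} = 0.4959.
So 10 = μ − 0.6128σ and 30 = μ + 0.4959σ.
Subtracting: σ = (30 − 10)/(0.4959 − (-0.6128)) = 18.040.
Then μ = 10 − (-0.6128)·18.040 = 21.055.
Precision τ = 1/σ² = 1/18.04² = 0.00307.

μ = 21.055, τ = 0.00307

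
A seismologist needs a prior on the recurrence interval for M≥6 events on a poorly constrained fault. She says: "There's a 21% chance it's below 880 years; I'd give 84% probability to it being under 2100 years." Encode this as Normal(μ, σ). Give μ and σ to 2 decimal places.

μ = 1426.31, σ = 677.45

The p-quantile of Normal(μ,σ) is μ + z_p·σ, with z_{0.21} = -0.8064 and z_{0.84} = 0.9945.
Eliminate σ: μ = (z₂·x₁ − z₁·x₂)/(z₂ − z₁) = (0.9945·880 − (-0.8064)·2100)/1.801 = 1426.31.
Then σ = (x₂ − x₁)/(z₂ − z₁) = (2100 − 880)/1.801 = 677.45.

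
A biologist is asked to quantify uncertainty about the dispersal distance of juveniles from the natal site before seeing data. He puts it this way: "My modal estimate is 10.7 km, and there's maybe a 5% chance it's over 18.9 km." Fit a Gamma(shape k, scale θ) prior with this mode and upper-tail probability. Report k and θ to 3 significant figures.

k ≈ 9.62, θ ≈ 1.24

Gamma(k,θ) with k>1 has mode (k−1)θ, so θ = 10.7/(k−1).
Need P(X < 18.9) = 0.95 with θ tied to k this way. Start at k = 2, θ = 10.7: P(X<18.9) ≈ 0.527.
Too low — raise k to concentrate. Iterating converges to k ≈ 9.62.
Then θ = 10.7/(9.62−1) ≈ 1.24.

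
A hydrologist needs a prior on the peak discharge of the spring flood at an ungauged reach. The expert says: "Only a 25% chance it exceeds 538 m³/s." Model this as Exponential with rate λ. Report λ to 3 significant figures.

P(T > 538.0) = e^(−λ·538.0) = 0.25, so λ = −ln(0.25)/538.0 = 0.00258.

λ ≈ 0.00258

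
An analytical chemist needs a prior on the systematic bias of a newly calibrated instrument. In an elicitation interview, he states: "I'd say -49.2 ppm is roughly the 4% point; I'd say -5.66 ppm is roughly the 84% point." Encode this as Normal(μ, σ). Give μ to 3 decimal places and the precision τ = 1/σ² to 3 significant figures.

μ = -21.433, τ = 0.00398

The p-quantile of Normal(μ,σ) is μ + z_p·σ, with z_{0.04} = -1.751 and z_{0.84} = 0.9945.
Eliminate σ: μ = (z₂·x₁ − z₁·x₂)/(z₂ − z₁) = (0.9945·-49.2 − (-1.751)·-5.66)/2.745 = -21.433.
Then σ = (x₂ − x₁)/(z₂ − z₁) = (-5.66 − -49.2)/2.745 = 15.861.
Precision τ = 1/σ² = 1/15.86² = 0.00398.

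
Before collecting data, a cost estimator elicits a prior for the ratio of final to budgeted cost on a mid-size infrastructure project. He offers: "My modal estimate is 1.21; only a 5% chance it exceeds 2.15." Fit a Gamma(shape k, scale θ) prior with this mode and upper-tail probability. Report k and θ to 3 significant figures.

Gamma(k,θ) with k>1 has mode (k−1)θ, so θ = 1.21/(k−1).
Need P(X < 2.15) = 0.95 with θ tied to k this way. Start at k = 2, θ = 1.21: P(X<2.15) ≈ 0.530.
Too low — raise k to concentrate. Iterating converges to k ≈ 9.44.
Then θ = 1.21/(9.44−1) ≈ 0.143.

k ≈ 9.44, θ ≈ 0.143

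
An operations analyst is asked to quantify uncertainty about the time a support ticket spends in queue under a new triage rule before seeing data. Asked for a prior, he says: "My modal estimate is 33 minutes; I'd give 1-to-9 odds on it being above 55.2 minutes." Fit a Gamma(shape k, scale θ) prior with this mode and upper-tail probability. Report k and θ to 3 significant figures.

k ≈ 8.14, θ ≈ 4.62

Gamma(k,θ) with k>1 has mode (k−1)θ, so θ = 33/(k−1).
Need P(X < 55.2) = 0.9 with θ tied to k this way. Start at k = 2, θ = 33: P(X<55.2) ≈ 0.498.
Too low — raise k to concentrate. Iterating converges to k ≈ 8.14.
Then θ = 33/(8.14−1) ≈ 4.62.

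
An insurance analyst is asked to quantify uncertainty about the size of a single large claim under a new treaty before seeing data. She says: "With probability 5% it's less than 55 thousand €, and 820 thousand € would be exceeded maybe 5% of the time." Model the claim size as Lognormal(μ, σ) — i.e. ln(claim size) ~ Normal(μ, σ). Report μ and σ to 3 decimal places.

If T ~ Lognormal(μ,σ) then ln T ~ Normal(μ,σ), so the p-quantile of ln T is μ + z_p·σ.
ln(55) = 4.007 and ln(820) = 6.709; z_{0.05} = -1.645, z_{0.95} = 1.645.
σ = (6.709 − 4.007)/(1.645 − (-1.645)) = 0.821.
μ = 4.007 − (-1.645)·0.821 = 5.358.

μ ≈ 5.358, σ ≈ 0.821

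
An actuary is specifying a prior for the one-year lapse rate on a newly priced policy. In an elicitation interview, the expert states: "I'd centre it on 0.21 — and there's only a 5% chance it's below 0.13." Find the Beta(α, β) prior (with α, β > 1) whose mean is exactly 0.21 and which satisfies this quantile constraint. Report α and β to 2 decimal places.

With mean 0.21 fixed, write α = 0.21s, β = 0.79s where s = α+β.
Need P(θ < 0.13) = 0.05 under Beta(0.21s, 0.79s). Normal approximation: (q−m)/√(m(1−m)/s) ≈ z_{0.05} = -1.64, so s ≈ 0.21·0.79·(-1.64)²/(0.13−0.21)² = 70.1.
At s = 70.1: P(θ<0.13) ≈ 0.037. Adjusting to match 0.05 gives s ≈ 59.99.
So α = 0.21·59.99 ≈ 12.60, β = 0.79·59.99 ≈ 47.40.

α ≈ 12.60, β ≈ 47.40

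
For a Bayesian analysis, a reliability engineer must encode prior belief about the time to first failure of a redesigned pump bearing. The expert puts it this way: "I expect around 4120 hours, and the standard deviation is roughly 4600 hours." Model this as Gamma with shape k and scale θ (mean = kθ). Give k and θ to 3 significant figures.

For Gamma(k, scale θ): mean = kθ, variance = kθ², so CV = 1/√k.
CV = SD/mean = 4600/4120 = 1.117, hence k = 1/CV² = 0.802.
Then θ = mean/k = 4120/0.802 = 5140.

k ≈ 0.802, θ ≈ 5140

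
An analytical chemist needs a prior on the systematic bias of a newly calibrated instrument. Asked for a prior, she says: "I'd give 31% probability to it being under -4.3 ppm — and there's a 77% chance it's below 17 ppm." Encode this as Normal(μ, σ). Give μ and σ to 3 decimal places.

The p-quantile of Normal(μ,σ) is μ + z_p·σ, with z_{0.31} = -0.4959 and z_{0.77} = 0.7388.
Eliminate σ: μ = (z₂·x₁ − z₁·x₂)/(z₂ − z₁) = (0.7388·-4.3 − (-0.4959)·17)/1.235 = 4.254.
Then σ = (x₂ − x₁)/(z₂ − z₁) = (17 − -4.3)/1.235 = 17.251.

μ = 4.254, σ = 17.251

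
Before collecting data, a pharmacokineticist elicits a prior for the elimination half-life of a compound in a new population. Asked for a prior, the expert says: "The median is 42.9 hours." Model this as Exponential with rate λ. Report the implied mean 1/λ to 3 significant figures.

Exponential median = ln 2 / λ, so λ = ln 2 / 42.9 = 0.0162.
Mean = 1/λ = 61.9 hours.

mean ≈ 61.9 hours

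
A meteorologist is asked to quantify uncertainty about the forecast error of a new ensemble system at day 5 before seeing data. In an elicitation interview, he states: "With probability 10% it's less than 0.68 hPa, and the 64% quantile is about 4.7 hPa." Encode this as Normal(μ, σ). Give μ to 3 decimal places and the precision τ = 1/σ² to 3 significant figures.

μ = 3.821, τ = 0.166

For Normal(μ,σ), the p-quantile is μ + z_p·σ. Here z_{0.1} = -1.282, z_{0.64} = 0.3585.
So 0.68 = μ − 1.282σ and 4.7 = μ + 0.3585σ.
Subtracting: σ = (4.7 − 0.68)/(0.3585 − (-1.282)) = 2.451.
Then μ = 0.68 − (-1.282)·2.451 = 3.821.
Precision τ = 1/σ² = 1/2.451² = 0.166.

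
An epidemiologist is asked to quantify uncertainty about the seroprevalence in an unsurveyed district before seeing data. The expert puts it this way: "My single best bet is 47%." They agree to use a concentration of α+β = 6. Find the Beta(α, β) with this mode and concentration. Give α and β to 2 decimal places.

α = 2.88, β = 3.12

For α,β > 1 the Beta mode is (α−1)/(α+β−2). With α+β = 6, the mode is (α−1)/4.
Set (α−1)/4 = 0.47 → α = 1 + 0.47·4 = 2.88.
β = 6 − α = 3.12.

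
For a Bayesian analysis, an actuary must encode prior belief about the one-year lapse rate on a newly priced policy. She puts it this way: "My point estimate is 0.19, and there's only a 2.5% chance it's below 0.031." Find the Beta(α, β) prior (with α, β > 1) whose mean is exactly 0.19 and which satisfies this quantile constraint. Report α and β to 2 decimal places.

With mean 0.19 fixed, write α = 0.19s, β = 0.81s where s = α+β.
Need P(θ < 0.031) = 0.025 under Beta(0.19s, 0.81s). Normal approximation: (q−m)/√(m(1−m)/s) ≈ z_{0.025} = -1.96, so s ≈ 0.19·0.81·(-1.96)²/(0.031−0.19)² = 23.4.
At s = 23.4: P(θ<0.031) ≈ 0.002. Adjusting to match 0.025 gives s ≈ 11.75.
So α = 0.19·11.75 ≈ 2.23, β = 0.81·11.75 ≈ 9.52.

α ≈ 2.23, β ≈ 9.52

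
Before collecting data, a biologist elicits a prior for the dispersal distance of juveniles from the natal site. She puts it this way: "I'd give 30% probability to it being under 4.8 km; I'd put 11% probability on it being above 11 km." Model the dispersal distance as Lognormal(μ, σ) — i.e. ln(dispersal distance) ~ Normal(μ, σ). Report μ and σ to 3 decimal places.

If T ~ Lognormal(μ,σ) then ln T ~ Normal(μ,σ), so the p-quantile of ln T is μ + z_p·σ.
ln(4.8) = 1.569 and ln(11) = 2.398; z_{0.3} = -0.5244, z_{0.89} = 1.227.
σ = (2.398 − 1.569)/(1.227 − (-0.5244)) = 0.474.
μ = 1.569 − (-0.5244)·0.474 = 1.817.

μ ≈ 1.817, σ ≈ 0.474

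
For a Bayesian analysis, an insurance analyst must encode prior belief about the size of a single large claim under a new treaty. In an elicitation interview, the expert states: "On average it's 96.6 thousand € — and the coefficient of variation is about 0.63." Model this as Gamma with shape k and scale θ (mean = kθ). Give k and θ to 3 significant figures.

For Gamma(k, scale θ): mean = kθ, variance = kθ², so CV = 1/√k.
CV = 0.63, hence k = 1/CV² = 2.52.
Then θ = mean/k = 96.6/2.52 = 38.3.

k ≈ 2.52, θ ≈ 38.3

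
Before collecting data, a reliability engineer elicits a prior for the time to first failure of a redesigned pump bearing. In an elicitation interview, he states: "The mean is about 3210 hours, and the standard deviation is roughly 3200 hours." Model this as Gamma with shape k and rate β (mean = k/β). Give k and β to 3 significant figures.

For Gamma(k, rate β): mean = k/β, variance = k/β², so CV = 1/√k.
CV = SD/mean = 3200/3210 = 0.9969, hence k = 1/CV² = 1.01.
Then β = k/mean = 1.01/3210 = 0.000313.

k ≈ 1.01, β ≈ 0.000313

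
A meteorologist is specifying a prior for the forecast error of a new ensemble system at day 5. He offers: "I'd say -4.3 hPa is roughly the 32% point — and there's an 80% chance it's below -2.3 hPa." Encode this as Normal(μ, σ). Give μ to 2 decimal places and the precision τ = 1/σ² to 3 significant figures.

μ = -3.59, τ = 0.429

For Normal(μ,σ), the p-quantile is μ + z_p·σ. Here z_{0.32} = -0.4677, z_{0.8} = 0.8416.
So -4.3 = μ − 0.4677σ and -2.3 = μ + 0.8416σ.
Subtracting: σ = (-2.3 − -4.3)/(0.8416 − (-0.4677)) = 1.53.
Then μ = -4.3 − (-0.4677)·1.53 = -3.59.
Precision τ = 1/σ² = 1/1.528² = 0.429.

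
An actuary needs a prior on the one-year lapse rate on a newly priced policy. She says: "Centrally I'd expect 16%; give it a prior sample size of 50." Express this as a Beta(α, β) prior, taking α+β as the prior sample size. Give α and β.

α = 8, β = 42

Under the effective-sample-size interpretation, Beta(α, β) has prior mean α/(α+β) and prior sample size α+β.
So α+β = 50 and α/(α+β) = 0.16, giving α = 0.16·50 = 8 and β = 50 − 8 = 42.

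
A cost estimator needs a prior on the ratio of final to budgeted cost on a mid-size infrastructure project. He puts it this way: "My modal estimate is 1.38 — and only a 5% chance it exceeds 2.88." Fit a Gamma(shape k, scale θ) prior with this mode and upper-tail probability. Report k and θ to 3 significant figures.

k ≈ 6.1, θ ≈ 0.27

Gamma(k,θ) with k>1 has mode (k−1)θ, so θ = 1.38/(k−1).
Need P(X < 2.88) = 0.95 with θ tied to k this way. Start at k = 2, θ = 1.38: P(X<2.88) ≈ 0.617.
Too low — raise k to concentrate. Iterating converges to k ≈ 6.1.
Then θ = 1.38/(6.1−1) ≈ 0.27.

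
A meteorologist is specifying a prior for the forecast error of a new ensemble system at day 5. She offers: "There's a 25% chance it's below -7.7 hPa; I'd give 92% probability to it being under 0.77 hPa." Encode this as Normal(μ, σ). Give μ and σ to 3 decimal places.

The p-quantile of Normal(μ,σ) is μ + z_p·σ, with z_{0.25} = -0.6745 and z_{0.92} = 1.405.
Eliminate σ: μ = (z₂·x₁ − z₁·x₂)/(z₂ − z₁) = (1.405·-7.7 − (-0.6745)·0.77)/2.08 = -4.953.
Then σ = (x₂ − x₁)/(z₂ − z₁) = (0.77 − -7.7)/2.08 = 4.073.

μ = -4.953, σ = 4.073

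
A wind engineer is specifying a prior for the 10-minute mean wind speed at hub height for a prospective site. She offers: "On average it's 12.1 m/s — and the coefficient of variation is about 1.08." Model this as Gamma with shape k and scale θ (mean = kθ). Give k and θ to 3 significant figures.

For Gamma(k, scale θ): mean = kθ, variance = kθ², so CV = 1/√k.
CV = 1.08, hence k = 1/CV² = 0.857.
Then θ = mean/k = 12.1/0.857 = 14.1.

k ≈ 0.857, θ ≈ 14.1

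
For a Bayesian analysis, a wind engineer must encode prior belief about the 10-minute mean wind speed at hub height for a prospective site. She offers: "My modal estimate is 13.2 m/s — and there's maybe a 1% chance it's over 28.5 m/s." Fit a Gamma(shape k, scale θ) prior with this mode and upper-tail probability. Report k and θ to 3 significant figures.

Gamma(k,θ) with k>1 has mode (k−1)θ, so θ = 13.2/(k−1).
Need P(X < 28.5) = 0.99 with θ tied to k this way. Start at k = 2, θ = 13.2: P(X<28.5) ≈ 0.635.
Too low — raise k to concentrate. Iterating converges to k ≈ 9.17.
Then θ = 13.2/(9.17−1) ≈ 1.62.

k ≈ 9.17, θ ≈ 1.62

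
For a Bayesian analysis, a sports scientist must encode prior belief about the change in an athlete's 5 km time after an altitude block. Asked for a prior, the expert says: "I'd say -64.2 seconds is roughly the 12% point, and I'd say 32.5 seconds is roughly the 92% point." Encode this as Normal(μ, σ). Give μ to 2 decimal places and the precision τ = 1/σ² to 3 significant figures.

μ = -20.16, τ = 0.000712

The p-quantile of Normal(μ,σ) is μ + z_p·σ, with z_{0.12} = -1.175 and z_{0.92} = 1.405.
Eliminate σ: μ = (z₂·x₁ − z₁·x₂)/(z₂ − z₁) = (1.405·-64.2 − (-1.175)·32.5)/2.58 = -20.16.
Then σ = (x₂ − x₁)/(z₂ − z₁) = (32.5 − -64.2)/2.58 = 37.48.
Precision τ = 1/σ² = 1/37.48² = 0.000712.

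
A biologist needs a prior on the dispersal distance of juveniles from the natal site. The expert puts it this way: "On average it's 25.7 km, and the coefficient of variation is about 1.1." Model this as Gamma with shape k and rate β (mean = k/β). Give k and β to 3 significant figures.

For Gamma(k, rate β): mean = k/β, variance = k/β², so CV = 1/√k.
CV = 1.1, hence k = 1/CV² = 0.826.
Then β = k/mean = 0.826/25.7 = 0.0322.

k ≈ 0.826, β ≈ 0.0322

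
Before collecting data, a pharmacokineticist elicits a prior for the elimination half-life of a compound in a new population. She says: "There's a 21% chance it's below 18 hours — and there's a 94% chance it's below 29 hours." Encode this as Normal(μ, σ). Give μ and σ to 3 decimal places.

μ = 21.757, σ = 4.659

The p-quantile of Normal(μ,σ) is μ + z_p·σ, with z_{0.21} = -0.8064 and z_{0.94} = 1.555.
Eliminate σ: μ = (z₂·x₁ − z₁·x₂)/(z₂ − z₁) = (1.555·18 − (-0.8064)·29)/2.361 = 21.757.
Then σ = (x₂ − x₁)/(z₂ − z₁) = (29 − 18)/2.361 = 4.659.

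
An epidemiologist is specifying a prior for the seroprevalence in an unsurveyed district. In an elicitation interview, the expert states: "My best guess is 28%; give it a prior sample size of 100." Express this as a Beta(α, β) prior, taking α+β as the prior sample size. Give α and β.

Under the effective-sample-size interpretation, Beta(α, β) has prior mean α/(α+β) and prior sample size α+β.
So α+β = 100 and α/(α+β) = 0.28, giving α = 0.28·100 = 28 and β = 100 − 28 = 72.

α = 28, β = 72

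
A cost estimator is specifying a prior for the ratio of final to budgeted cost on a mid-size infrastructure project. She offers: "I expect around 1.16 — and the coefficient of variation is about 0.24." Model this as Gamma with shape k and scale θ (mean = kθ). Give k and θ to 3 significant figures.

For Gamma(k, scale θ): mean = kθ, variance = kθ², so CV = 1/√k.
CV = 0.24, hence k = 1/CV² = 17.4.
Then θ = mean/k = 1.16/17.4 = 0.0668.

k ≈ 17.4, θ ≈ 0.0668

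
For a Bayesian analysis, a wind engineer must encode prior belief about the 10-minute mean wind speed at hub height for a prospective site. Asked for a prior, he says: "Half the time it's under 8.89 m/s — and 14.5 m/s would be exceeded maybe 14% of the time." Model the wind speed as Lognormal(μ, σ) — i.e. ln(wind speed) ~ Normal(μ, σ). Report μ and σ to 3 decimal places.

If T ~ Lognormal(μ,σ) then ln T ~ Normal(μ,σ), so the p-quantile of ln T is μ + z_p·σ.
ln(8.89) = 2.185 and ln(14.5) = 2.674; z_{0.5} = 0, z_{0.86} = 1.08.
σ = (2.674 − 2.185)/(1.08 − (0)) = 0.453.
μ = 2.185 − (0)·0.453 = 2.185.

μ ≈ 2.185, σ ≈ 0.453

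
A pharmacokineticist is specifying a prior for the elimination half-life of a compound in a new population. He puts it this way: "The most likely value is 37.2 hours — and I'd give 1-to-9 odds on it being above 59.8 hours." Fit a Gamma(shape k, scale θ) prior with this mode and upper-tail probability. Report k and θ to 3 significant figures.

k ≈ 9.34, θ ≈ 4.46

Gamma(k,θ) with k>1 has mode (k−1)θ, so θ = 37.2/(k−1).
Need P(X < 59.8) = 0.9 with θ tied to k this way. Start at k = 2, θ = 37.2: P(X<59.8) ≈ 0.477.
Too low — raise k to concentrate. Iterating converges to k ≈ 9.34.
Then θ = 37.2/(9.34−1) ≈ 4.46.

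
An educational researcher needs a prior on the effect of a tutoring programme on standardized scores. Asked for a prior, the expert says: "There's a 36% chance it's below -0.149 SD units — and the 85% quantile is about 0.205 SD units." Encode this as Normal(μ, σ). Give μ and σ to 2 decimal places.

The p-quantile of Normal(μ,σ) is μ + z_p·σ, with z_{0.36} = -0.3585 and z_{0.85} = 1.036.
Eliminate σ: μ = (z₂·x₁ − z₁·x₂)/(z₂ − z₁) = (1.036·-0.149 − (-0.3585)·0.205)/1.395 = -0.06.
Then σ = (x₂ − x₁)/(z₂ − z₁) = (0.205 − -0.149)/1.395 = 0.25.

μ = -0.06, σ = 0.25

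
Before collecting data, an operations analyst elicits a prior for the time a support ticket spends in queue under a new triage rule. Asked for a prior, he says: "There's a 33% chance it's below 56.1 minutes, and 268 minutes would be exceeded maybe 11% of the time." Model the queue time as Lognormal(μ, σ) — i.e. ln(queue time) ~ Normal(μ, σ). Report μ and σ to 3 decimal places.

μ ≈ 4.440, σ ≈ 0.938

If T ~ Lognormal(μ,σ) then ln T ~ Normal(μ,σ), so the p-quantile of ln T is μ + z_p·σ.
ln(56.1) = 4.027 and ln(268) = 5.591; z_{0.33} = -0.4399, z_{0.89} = 1.227.
σ = (5.591 − 4.027)/(1.227 − (-0.4399)) = 0.938.
μ = 4.027 − (-0.4399)·0.938 = 4.440.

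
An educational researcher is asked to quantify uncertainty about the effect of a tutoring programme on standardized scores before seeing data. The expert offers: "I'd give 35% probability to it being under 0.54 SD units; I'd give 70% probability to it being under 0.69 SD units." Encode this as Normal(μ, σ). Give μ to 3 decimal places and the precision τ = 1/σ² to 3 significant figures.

For Normal(μ,σ), the p-quantile is μ + z_p·σ. Here z_{0.35} = -0.3853, z_{0.7} = 0.5244.
So 0.54 = μ − 0.3853σ and 0.69 = μ + 0.5244σ.
Subtracting: σ = (0.69 − 0.54)/(0.5244 − (-0.3853)) = 0.165.
Then μ = 0.54 − (-0.3853)·0.165 = 0.604.
Precision τ = 1/σ² = 1/0.1649² = 36.8.

μ = 0.604, τ = 36.8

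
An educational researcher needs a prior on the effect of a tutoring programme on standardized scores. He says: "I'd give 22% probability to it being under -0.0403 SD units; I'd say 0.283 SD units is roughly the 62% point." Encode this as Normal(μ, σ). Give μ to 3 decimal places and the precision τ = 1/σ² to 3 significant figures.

μ = 0.191, τ = 11.1

The p-quantile of Normal(μ,σ) is μ + z_p·σ, with z_{0.22} = -0.7722 and z_{0.62} = 0.3055.
Eliminate σ: μ = (z₂·x₁ − z₁·x₂)/(z₂ − z₁) = (0.3055·-0.0403 − (-0.7722)·0.283)/1.078 = 0.191.
Then σ = (x₂ − x₁)/(z₂ − z₁) = (0.283 − -0.0403)/1.078 = 0.300.
Precision τ = 1/σ² = 1/0.3² = 11.1.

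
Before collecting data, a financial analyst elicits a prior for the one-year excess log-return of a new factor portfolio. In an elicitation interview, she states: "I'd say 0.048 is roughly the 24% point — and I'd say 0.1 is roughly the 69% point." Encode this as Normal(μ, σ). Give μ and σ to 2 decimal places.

μ = 0.08, σ = 0.04

For Normal(μ,σ), the p-quantile is μ + z_p·σ. Here z_{0.24} = -0.7063, z_{0.69} = 0.4959.
So 0.048 = μ − 0.7063σ and 0.1 = μ + 0.4959σ.
Subtracting: σ = (0.1 − 0.048)/(0.4959 − (-0.7063)) = 0.04.
Then μ = 0.048 − (-0.7063)·0.04 = 0.08.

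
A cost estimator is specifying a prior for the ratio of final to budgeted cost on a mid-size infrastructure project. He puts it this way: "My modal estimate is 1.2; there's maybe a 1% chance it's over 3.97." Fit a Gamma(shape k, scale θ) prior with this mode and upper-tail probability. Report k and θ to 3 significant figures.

k ≈ 4.07, θ ≈ 0.391

Gamma(k,θ) with k>1 has mode (k−1)θ, so θ = 1.2/(k−1).
Need P(X < 3.97) = 0.99 with θ tied to k this way. Start at k = 2, θ = 1.2: P(X<3.97) ≈ 0.842.
Too low — raise k to concentrate. Iterating converges to k ≈ 4.07.
Then θ = 1.2/(4.07−1) ≈ 0.391.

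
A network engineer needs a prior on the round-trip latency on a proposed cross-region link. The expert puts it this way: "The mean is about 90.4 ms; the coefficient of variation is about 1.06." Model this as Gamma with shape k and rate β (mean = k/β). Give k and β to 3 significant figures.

For Gamma(k, rate β): mean = k/β, variance = k/β², so CV = 1/√k.
CV = 1.06, hence k = 1/CV² = 0.89.
Then β = k/mean = 0.89/90.4 = 0.00985.

k ≈ 0.89, β ≈ 0.00985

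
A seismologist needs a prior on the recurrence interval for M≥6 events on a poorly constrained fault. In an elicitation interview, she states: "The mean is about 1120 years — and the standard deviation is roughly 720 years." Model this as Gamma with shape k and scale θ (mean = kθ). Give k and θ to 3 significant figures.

k ≈ 2.42, θ ≈ 463

For Gamma(k, scale θ): mean = kθ, variance = kθ², so CV = 1/√k.
CV = SD/mean = 720/1120 = 0.6429, hence k = 1/CV² = 2.42.
Then θ = mean/k = 1120/2.42 = 463.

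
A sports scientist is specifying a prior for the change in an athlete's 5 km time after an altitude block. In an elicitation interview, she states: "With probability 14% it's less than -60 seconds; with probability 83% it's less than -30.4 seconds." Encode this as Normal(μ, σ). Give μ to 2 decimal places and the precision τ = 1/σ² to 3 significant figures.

μ = -44.28, τ = 0.00472

For Normal(μ,σ), the p-quantile is μ + z_p·σ. Here z_{0.14} = -1.08, z_{0.83} = 0.9542.
So -60 = μ − 1.08σ and -30.4 = μ + 0.9542σ.
Subtracting: σ = (-30.4 − -60)/(0.9542 − (-1.08)) = 14.55.
Then μ = -60 − (-1.08)·14.55 = -44.28.
Precision τ = 1/σ² = 1/14.55² = 0.00472.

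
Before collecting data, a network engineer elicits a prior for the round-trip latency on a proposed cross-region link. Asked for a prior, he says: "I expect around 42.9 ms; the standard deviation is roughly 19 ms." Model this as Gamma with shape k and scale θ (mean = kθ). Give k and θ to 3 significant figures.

k ≈ 5.1, θ ≈ 8.41

For Gamma(k, scale θ): mean = kθ, variance = kθ², so CV = 1/√k.
CV = SD/mean = 19/42.9 = 0.4429, hence k = 1/CV² = 5.1.
Then θ = mean/k = 42.9/5.1 = 8.41.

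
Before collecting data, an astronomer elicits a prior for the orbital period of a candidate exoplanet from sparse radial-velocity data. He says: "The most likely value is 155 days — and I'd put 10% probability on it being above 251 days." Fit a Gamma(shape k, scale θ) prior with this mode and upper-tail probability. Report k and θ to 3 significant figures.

k ≈ 9.1, θ ≈ 19.1

Gamma(k,θ) with k>1 has mode (k−1)θ, so θ = 155/(k−1).
Need P(X < 251) = 0.9 with θ tied to k this way. Start at k = 2, θ = 155: P(X<251) ≈ 0.481.
Too low — raise k to concentrate. Iterating converges to k ≈ 9.1.
Then θ = 155/(9.1−1) ≈ 19.1.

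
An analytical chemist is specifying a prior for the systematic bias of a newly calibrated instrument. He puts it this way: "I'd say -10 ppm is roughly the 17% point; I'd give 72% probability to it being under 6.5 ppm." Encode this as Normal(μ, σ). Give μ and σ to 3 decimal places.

μ = 0.243, σ = 10.735

The p-quantile of Normal(μ,σ) is μ + z_p·σ, with z_{0.17} = -0.9542 and z_{0.72} = 0.5828.
Eliminate σ: μ = (z₂·x₁ − z₁·x₂)/(z₂ − z₁) = (0.5828·-10 − (-0.9542)·6.5)/1.537 = 0.243.
Then σ = (x₂ − x₁)/(z₂ − z₁) = (6.5 − -10)/1.537 = 10.735.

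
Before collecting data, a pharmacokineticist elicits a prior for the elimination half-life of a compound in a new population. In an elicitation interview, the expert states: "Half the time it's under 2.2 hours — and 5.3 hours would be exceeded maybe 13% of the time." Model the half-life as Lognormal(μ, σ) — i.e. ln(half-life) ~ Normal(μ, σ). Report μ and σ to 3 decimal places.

μ ≈ 0.788, σ ≈ 0.781

If T ~ Lognormal(μ,σ) then ln T ~ Normal(μ,σ), so the p-quantile of ln T is μ + z_p·σ.
ln(2.2) = 0.7885 and ln(5.3) = 1.668; z_{0.5} = 0, z_{0.87} = 1.126.
σ = (1.668 − 0.7885)/(1.126 − (0)) = 0.781.
μ = 0.7885 − (0)·0.781 = 0.788.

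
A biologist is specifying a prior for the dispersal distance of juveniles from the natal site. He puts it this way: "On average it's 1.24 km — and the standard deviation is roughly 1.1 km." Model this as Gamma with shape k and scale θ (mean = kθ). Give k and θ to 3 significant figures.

k ≈ 1.27, θ ≈ 0.976

For Gamma(k, scale θ): mean = kθ, variance = kθ², so CV = 1/√k.
CV = SD/mean = 1.1/1.24 = 0.8871, hence k = 1/CV² = 1.27.
Then θ = mean/k = 1.24/1.27 = 0.976.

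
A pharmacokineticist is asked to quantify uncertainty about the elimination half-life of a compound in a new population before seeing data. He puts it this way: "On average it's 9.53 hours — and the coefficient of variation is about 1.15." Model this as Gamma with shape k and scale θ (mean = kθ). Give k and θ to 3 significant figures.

k ≈ 0.756, θ ≈ 12.6

For Gamma(k, scale θ): mean = kθ, variance = kθ², so CV = 1/√k.
CV = 1.15, hence k = 1/CV² = 0.756.
Then θ = mean/k = 9.53/0.756 = 12.6.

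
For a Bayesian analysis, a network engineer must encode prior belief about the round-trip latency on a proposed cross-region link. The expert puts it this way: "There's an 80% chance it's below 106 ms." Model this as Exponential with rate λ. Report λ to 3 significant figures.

λ ≈ 0.0152

P(T < 106.0) = 1 − e^(−λ·106.0) = 0.8, so λ = −ln(1−0.8)/106.0 = −ln(0.2)/106.0 = 0.0152.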